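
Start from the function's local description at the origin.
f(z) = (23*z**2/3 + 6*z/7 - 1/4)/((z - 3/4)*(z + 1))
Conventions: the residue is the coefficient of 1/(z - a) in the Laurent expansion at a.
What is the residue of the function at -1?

The residue is -551/147.

At the order-1 pole -1 set g(z) = (z - (-1))*f(z) = (23*z**2/3 + 6*z/7 - 1/4)/(z - 3/4).
Simple pole: residue = g(a) at a = -1, which is -551/147.


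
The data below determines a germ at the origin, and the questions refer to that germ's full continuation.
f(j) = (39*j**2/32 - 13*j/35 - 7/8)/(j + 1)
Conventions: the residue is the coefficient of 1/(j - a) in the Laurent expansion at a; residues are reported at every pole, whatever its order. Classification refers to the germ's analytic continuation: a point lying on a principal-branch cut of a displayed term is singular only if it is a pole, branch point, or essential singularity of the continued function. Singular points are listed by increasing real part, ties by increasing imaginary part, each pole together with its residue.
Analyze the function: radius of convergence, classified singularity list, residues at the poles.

Radius of convergence at 0: 1.
At -1: a pole of order 1; residue 801/1120.

Denominator factor (j + 1): pole of order 1 at -1, modulus 1.
The radius of convergence is the smallest modulus among the singular points: 1.
At the order-1 pole -1 set g(j) = (j - (-1))*f(j) = 39*j**2/32 - 13*j/35 - 7/8.
Simple pole: residue = g(a) at a = -1, which is 801/1120.


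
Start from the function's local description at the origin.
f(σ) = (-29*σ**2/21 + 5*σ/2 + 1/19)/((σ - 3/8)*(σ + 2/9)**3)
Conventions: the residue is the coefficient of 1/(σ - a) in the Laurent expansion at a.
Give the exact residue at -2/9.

The residue is -39511800/10574431.

At the order-3 pole -2/9 set g(σ) = (σ - (-2/9))^3*f(σ) = (-29*σ**2/21 + 5*σ/2 + 1/19)/(σ - 3/8).
Order-3 pole: residue = g''(a)/2; g''(-2/9) = -79023600/10574431, so the residue is -39511800/10574431.


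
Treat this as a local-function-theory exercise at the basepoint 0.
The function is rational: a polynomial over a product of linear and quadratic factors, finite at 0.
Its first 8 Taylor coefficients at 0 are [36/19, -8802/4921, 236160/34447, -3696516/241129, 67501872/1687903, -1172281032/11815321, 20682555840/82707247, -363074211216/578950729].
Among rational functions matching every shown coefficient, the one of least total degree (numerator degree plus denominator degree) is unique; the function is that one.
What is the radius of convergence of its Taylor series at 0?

No rational of total degree below 3 reproduces all 8 coefficients; solving the [1/2] Pade equations on them gives f(v) = (-27*v/37 - 18/19)/(v**2 - 6*v/7 - 1/2), whose expansion matches every shown term.
Denominator factor (v**2 - 6*v/7 - 1/2): discriminant 134/49, real irrational roots 3/7 + (1/14)*sqrt(134) and 3/7 - (1/14)*sqrt(134); poles of order 1, moduli 3/7 + (1/14)*sqrt(134) and -3/7 + (1/14)*sqrt(134).
The radius of convergence is the smallest modulus among the singular points: -3/7 + (1/14)*sqrt(134).

The radius of convergence is -3/7 + (1/14)*sqrt(134).


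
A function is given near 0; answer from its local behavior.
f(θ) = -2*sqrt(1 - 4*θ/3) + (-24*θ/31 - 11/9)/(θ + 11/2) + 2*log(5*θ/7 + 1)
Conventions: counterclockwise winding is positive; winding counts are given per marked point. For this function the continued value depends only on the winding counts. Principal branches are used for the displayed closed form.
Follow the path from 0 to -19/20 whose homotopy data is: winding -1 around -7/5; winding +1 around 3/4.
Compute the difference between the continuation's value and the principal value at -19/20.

The rational part is single-valued and drops out of the difference; each branch term changes only by its own monodromy.
(-2)*sqrt(1 - θ/(3/4)): winding +1 is odd, the square root flips sign, contributing -2*(-2)*sqrt(1 - (-19/20)/(3/4)) = -2*(-2)*sqrt(34/15) = (4/15)*sqrt(510).
(2)*log(1 - θ/(-7/5)): each positive loop around -7/5 adds 2*pi*i to the log, so winding -1 contributes (2)*(-1)*2*pi*i = -(4)*pi*i.
Summing the contributions at θ = -19/20 gives ((4/15)*sqrt(510)) - ((4)*pi)*i.

Continued minus principal equals ((4/15)*sqrt(510)) - ((4)*pi)*i.


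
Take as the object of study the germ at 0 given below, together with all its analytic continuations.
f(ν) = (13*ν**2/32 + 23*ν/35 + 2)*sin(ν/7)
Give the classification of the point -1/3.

The point is a regular point.

There is no denominator, hence no pole anywhere.
The factor sin(ν/7) is entire.
So the germ continues analytically to -1/3.


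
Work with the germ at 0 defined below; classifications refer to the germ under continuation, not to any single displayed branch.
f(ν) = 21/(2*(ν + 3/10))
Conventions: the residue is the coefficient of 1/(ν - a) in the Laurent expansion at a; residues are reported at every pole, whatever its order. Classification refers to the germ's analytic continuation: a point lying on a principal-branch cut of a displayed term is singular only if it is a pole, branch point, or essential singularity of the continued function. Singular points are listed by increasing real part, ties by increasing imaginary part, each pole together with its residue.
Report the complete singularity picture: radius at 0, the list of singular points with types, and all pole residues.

Denominator factor (ν + 3/10): pole of order 1 at -3/10, modulus 3/10.
The radius of convergence is the smallest modulus among the singular points: 3/10.
At the order-1 pole -3/10 set g(ν) = (ν - (-3/10))*f(ν) = 21/2.
Simple pole: residue = g(a) at a = -3/10, which is 21/2.

Radius of convergence at 0: 3/10.
At -3/10: a pole of order 1; residue 21/2.


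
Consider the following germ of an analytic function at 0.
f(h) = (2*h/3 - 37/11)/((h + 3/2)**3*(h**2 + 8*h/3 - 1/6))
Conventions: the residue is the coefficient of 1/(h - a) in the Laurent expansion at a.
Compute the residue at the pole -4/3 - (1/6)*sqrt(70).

The factor h**2 + 8*h/3 - 1/6 splits as (h - a)(h - a') with a = -4/3 - (1/6)*sqrt(70), a' = -4/3 + (1/6)*sqrt(70). At the order-1 pole a set g(h) = (h - a)*f(h) = [(2*h/3 - 37/11)/(h + 3/2)**3] / (h - a').
Simple pole: residue = g(a) at a = -4/3 - (1/6)*sqrt(70), which is -88144/133837 - (193388/4684295)*sqrt(70).

The residue is -88144/133837 - (193388/4684295)*sqrt(70).


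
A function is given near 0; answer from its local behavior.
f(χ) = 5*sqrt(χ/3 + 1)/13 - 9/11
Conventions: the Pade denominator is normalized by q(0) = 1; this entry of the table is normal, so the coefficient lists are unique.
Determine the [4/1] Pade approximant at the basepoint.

The Pade approximant has numerator coefficients [-62/143, -53/1430, 1/104, -1/2808, 1/44928]; denominator coefficients [1, 7/30].

Taylor coefficients needed (expand at 0): a_0 = -62/143, a_1 = 5/78, a_2 = -5/936, a_3 = 5/5616, a_4 = -25/134784, a_5 = 35/808704.
Write the denominator as Q(χ) = 1 + q1*χ. Requiring Q*f - P = O(χ^6) with deg P <= 4 kills the coefficients of χ^5..χ^5 in Q*f:
  χ^5: a_5 + q1*a_4 = 0, i.e. 35/808704 + (-25/134784)*q1 = 0.
Solving this linear system: q1 = 7/30.
The numerator is Q*f truncated at degree 4: P0 = a_0 = -62/143; P1 = a_1 + q1*a_0 = -53/1430; P2 = a_2 + q1*a_1 = 1/104; P3 = a_3 + q1*a_2 = -1/2808; P4 = a_4 + q1*a_3 = 1/44928.


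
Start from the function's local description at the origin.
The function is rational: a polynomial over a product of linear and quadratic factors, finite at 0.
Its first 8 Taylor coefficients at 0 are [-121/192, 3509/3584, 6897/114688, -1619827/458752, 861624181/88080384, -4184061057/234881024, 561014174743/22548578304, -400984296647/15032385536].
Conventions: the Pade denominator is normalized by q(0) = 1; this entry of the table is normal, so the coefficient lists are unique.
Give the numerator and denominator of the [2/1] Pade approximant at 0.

The Pade approximant has numerator coefficients [-121/192, -22077539/612864, 376192993/6537216]; denominator coefficients [1, 13387/228].

Taylor coefficients needed (read off): a_0 = -121/192, a_1 = 3509/3584, a_2 = 6897/114688, a_3 = -1619827/458752.
Write the denominator as Q(φ) = 1 + q1*φ. Requiring Q*f - P = O(φ^4) with deg P <= 2 kills the coefficients of φ^3..φ^3 in Q*f:
  φ^3: a_3 + q1*a_2 = 0, i.e. -1619827/458752 + (6897/114688)*q1 = 0.
Solving this linear system: q1 = 13387/228.
The numerator is Q*f truncated at degree 2: P0 = a_0 = -121/192; P1 = a_1 + q1*a_0 = -22077539/612864; P2 = a_2 + q1*a_1 = 376192993/6537216.


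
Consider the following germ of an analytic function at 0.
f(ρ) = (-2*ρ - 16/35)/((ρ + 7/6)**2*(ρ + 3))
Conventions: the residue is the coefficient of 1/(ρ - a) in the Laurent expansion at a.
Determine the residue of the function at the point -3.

The residue is 6984/4235.

At the order-1 pole -3 set g(ρ) = (ρ - (-3))*f(ρ) = (-2*ρ - 16/35)/(ρ + 7/6)**2.
Simple pole: residue = g(a) at a = -3, which is 6984/4235.


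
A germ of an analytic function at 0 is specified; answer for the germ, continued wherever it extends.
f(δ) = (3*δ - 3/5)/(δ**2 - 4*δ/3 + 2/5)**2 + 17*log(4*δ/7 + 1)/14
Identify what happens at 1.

The point is a regular point.

Denominator factors: δ**2 - 4*δ/3 + 2/5 = 1/15 at δ = 1 — none vanishes.
Branch term log(1 - δ/(-7/4)): argument at 1 is 11/7, nonzero, so 1 is not its branch point (a point on a principal cut is still regular for the continued germ).
So the germ continues analytically to 1.


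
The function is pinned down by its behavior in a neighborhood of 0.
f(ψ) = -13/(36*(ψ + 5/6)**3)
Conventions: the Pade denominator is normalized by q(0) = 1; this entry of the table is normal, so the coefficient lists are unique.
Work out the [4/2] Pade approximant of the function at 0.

The Pade approximant has numerator coefficients [-78/125, 312/625, -5616/15625, 16848/78125, -33696/390625]; denominator coefficients [1, 14/5, 252/125].

Taylor coefficients needed (expand at 0): a_0 = -78/125, a_1 = 1404/625, a_2 = -16848/3125, a_3 = 33696/3125, a_4 = -303264/15625, a_5 = 12737088/390625, a_6 = -101896704/1953125.
Write the denominator as Q(ψ) = 1 + q1*ψ + q2*ψ^2. Requiring Q*f - P = O(ψ^7) with deg P <= 4 kills the coefficients of ψ^5..ψ^6 in Q*f:
  ψ^5: a_5 + q1*a_4 + q2*a_3 = 0, i.e. 12737088/390625 + (-303264/15625)*q1 + (33696/3125)*q2 = 0.
  ψ^6: a_6 + q1*a_5 + q2*a_4 = 0, i.e. -101896704/1953125 + (12737088/390625)*q1 + (-303264/15625)*q2 = 0.
Solving this linear system: q1 = 14/5, q2 = 252/125.
The numerator is Q*f truncated at degree 4: P0 = a_0 = -78/125; P1 = a_1 + q1*a_0 = 312/625; P2 = a_2 + q1*a_1 + q2*a_0 = -5616/15625; P3 = a_3 + q1*a_2 + q2*a_1 = 16848/78125; P4 = a_4 + q1*a_3 + q2*a_2 = -33696/390625.


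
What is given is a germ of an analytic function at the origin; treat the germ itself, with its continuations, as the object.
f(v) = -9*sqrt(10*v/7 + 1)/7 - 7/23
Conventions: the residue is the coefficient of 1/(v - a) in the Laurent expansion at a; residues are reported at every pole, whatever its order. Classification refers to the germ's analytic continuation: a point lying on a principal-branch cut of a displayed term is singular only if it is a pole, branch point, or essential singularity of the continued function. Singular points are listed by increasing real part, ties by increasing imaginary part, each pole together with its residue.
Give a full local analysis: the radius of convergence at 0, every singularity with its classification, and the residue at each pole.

Branch term (-9/7)*sqrt(1 - v/(-7/10)): its argument vanishes at v = -7/10, a square-root branch point, modulus 7/10.
The radius of convergence is the smallest modulus among the singular points: 7/10.

Radius of convergence at 0: 7/10.
At -7/10: an algebraic (square-root) branch point.


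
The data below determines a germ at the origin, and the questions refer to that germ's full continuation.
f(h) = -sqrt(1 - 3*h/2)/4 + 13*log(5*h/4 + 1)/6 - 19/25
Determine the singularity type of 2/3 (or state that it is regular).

The point is an algebraic (square-root) branch point.

The term (-1/4)*sqrt(1 - h/(2/3)) has argument 1 - 2/3/(2/3) = 0 at 2/3: a square-root (algebraic, two-sheeted) branch point; the remaining terms are analytic or single-valued there.


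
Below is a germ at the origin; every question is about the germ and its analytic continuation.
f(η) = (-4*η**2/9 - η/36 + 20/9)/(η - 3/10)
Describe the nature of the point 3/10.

The denominator factor η - 3/10 vanishes at 3/10 and appears to the power 1; the numerator there equals 3913/1800, nonzero, and no other factor vanishes.
Hence a pole whose order is the multiplicity, 1.

The point is a pole of order 1.


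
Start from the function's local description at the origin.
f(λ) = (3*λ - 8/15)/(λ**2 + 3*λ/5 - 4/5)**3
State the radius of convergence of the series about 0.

Denominator factor (λ**2 + 3*λ/5 - 4/5)^3: discriminant 89/25, real irrational roots -3/10 + (1/10)*sqrt(89) and -3/10 - (1/10)*sqrt(89); poles of order 3, moduli -3/10 + (1/10)*sqrt(89) and 3/10 + (1/10)*sqrt(89).
The radius of convergence is the smallest modulus among the singular points: -3/10 + (1/10)*sqrt(89).

The radius of convergence is -3/10 + (1/10)*sqrt(89).


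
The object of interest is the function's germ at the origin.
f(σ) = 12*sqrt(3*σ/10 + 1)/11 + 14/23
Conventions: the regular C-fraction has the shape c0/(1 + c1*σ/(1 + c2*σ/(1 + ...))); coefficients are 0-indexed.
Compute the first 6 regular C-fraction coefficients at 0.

Taylor coefficients (expand at 0): a_0 = 430/253, a_1 = 9/55, a_2 = -27/2200, a_3 = 81/44000, a_4 = -243/704000, a_5 = 5103/70400000.
c0 = a_0 = 430/253. Peel one level at a time: if S = 1 + c*σ/S' with S'(0) = 1, then c is the σ-coefficient of S and S' = c*σ/(S - 1).
S_1 = c0/f = 1 + (-207/2150)*σ + (304911/18490000)*σ^2 + ...; c1 = -207/2150.
S_2 = c1*σ/(S_1 - 1) = 1 + (1473/8600)*σ + (-9/1600)*σ^2 + ...; c2 = 1473/8600.
S_3 = c2*σ/(S_2 - 1) = 1 + (129/3928)*σ + (-296829/77145920)*σ^2 + ...; c3 = 129/3928.
S_4 = c3*σ/(S_3 - 1) = 1 + (2301/19640)*σ + (-9/1600)*σ^2 + ...; c4 = 2301/19640.
S_5 = c4*σ/(S_4 - 1) = 1 + (1473/30680)*σ + ...; c5 = 1473/30680.

The regular C-fraction coefficients are [430/253, -207/2150, 1473/8600, 129/3928, 2301/19640, 1473/30680].


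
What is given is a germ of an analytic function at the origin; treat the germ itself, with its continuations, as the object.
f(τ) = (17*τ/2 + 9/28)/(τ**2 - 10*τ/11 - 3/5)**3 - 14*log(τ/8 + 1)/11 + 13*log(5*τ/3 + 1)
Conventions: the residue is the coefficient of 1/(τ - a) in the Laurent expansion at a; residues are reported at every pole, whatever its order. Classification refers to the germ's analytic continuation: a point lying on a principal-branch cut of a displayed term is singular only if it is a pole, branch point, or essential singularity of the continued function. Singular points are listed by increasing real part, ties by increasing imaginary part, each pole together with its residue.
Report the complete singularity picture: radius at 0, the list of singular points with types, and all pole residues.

Denominator factor (τ**2 - 10*τ/11 - 3/5)^3: discriminant 1952/605, real irrational roots 5/11 + (2/55)*sqrt(610) and 5/11 - (2/55)*sqrt(610); poles of order 3, moduli 5/11 + (2/55)*sqrt(610) and -5/11 + (2/55)*sqrt(610).
Branch term (13)*log(1 - τ/(-3/5)): its argument vanishes at τ = -3/5, a logarithmic branch point, modulus 3/5.
Branch term (-14/11)*log(1 - τ/(-8)): its argument vanishes at τ = -8, a logarithmic branch point, modulus 8.
The radius of convergence is the smallest modulus among the singular points: -5/11 + (2/55)*sqrt(610).
The branch terms are analytic at 5/11 - (2/55)*sqrt(610) and contribute nothing to the residue; only the rational part matters.
The factor τ**2 - 10*τ/11 - 3/5 splits as (τ - a)(τ - a') with a = 5/11 - (2/55)*sqrt(610), a' = 5/11 + (2/55)*sqrt(610). At the order-3 pole a set g(τ) = (τ - a)^3*(rational part) = [17*τ/2 + 9/28] / (τ - a')^3.
Order-3 pole: residue = g''(a)/2; g''(5/11 - (2/55)*sqrt(610)) = -(1415418675/13015998464)*sqrt(610), so the residue is -(1415418675/26031996928)*sqrt(610).
The branch terms are analytic at 5/11 + (2/55)*sqrt(610) and contribute nothing to the residue; only the rational part matters.
The factor τ**2 - 10*τ/11 - 3/5 splits as (τ - a)(τ - a') with a = 5/11 + (2/55)*sqrt(610), a' = 5/11 - (2/55)*sqrt(610). At the order-3 pole a set g(τ) = (τ - a)^3*(rational part) = [17*τ/2 + 9/28] / (τ - a')^3.
Order-3 pole: residue = g''(a)/2; g''(5/11 + (2/55)*sqrt(610)) = (1415418675/13015998464)*sqrt(610), so the residue is (1415418675/26031996928)*sqrt(610).
List the singular points by increasing real part (a conjugate pair: the negative imaginary part first).

Radius of convergence at 0: -5/11 + (2/55)*sqrt(610).
At -8: a logarithmic branch point.
At -3/5: a logarithmic branch point.
At 5/11 - (2/55)*sqrt(610): a pole of order 3; residue -(1415418675/26031996928)*sqrt(610).
At 5/11 + (2/55)*sqrt(610): a pole of order 3; residue (1415418675/26031996928)*sqrt(610).


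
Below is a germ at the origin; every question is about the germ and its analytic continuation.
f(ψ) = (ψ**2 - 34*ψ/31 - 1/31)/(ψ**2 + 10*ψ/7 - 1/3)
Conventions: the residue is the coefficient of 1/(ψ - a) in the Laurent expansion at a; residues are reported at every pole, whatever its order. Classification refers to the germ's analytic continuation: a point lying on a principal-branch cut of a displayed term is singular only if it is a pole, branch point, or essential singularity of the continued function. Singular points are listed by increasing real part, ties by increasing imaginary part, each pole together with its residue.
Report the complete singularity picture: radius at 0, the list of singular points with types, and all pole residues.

Denominator factor (ψ**2 + 10*ψ/7 - 1/3): discriminant 496/147, real irrational roots -5/7 + (2/21)*sqrt(93) and -5/7 - (2/21)*sqrt(93); poles of order 1, moduli -5/7 + (2/21)*sqrt(93) and 5/7 + (2/21)*sqrt(93).
The radius of convergence is the smallest modulus among the singular points: -5/7 + (2/21)*sqrt(93).
The factor ψ**2 + 10*ψ/7 - 1/3 splits as (ψ - a)(ψ - a') with a = -5/7 - (2/21)*sqrt(93), a' = -5/7 + (2/21)*sqrt(93). At the order-1 pole a set g(ψ) = (ψ - a)*f(ψ) = [ψ**2 - 34*ψ/31 - 1/31] / (ψ - a').
Simple pole: residue = g(a) at a = -5/7 - (2/21)*sqrt(93), which is -274/217 - (2398/20181)*sqrt(93).
The factor ψ**2 + 10*ψ/7 - 1/3 splits as (ψ - a)(ψ - a') with a = -5/7 + (2/21)*sqrt(93), a' = -5/7 - (2/21)*sqrt(93). At the order-1 pole a set g(ψ) = (ψ - a)*f(ψ) = [ψ**2 - 34*ψ/31 - 1/31] / (ψ - a').
Simple pole: residue = g(a) at a = -5/7 + (2/21)*sqrt(93), which is -274/217 + (2398/20181)*sqrt(93).
List the singular points by increasing real part (a conjugate pair: the negative imaginary part first).

Radius of convergence at 0: -5/7 + (2/21)*sqrt(93).
At -5/7 - (2/21)*sqrt(93): a pole of order 1; residue -274/217 - (2398/20181)*sqrt(93).
At -5/7 + (2/21)*sqrt(93): a pole of order 1; residue -274/217 + (2398/20181)*sqrt(93).


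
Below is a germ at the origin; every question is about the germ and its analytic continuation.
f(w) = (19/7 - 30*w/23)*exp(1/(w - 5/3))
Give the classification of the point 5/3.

The exponent 1/(w - (5/3)) has a pole at 5/3, so exp(1/(w - (5/3))) takes every nonzero value near it: an essential singularity (not a pole of any order).

The point is an essential singularity.


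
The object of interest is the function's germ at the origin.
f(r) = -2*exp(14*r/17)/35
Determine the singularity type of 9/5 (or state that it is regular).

The point is a regular point.

There is no denominator, hence no pole anywhere.
The factor exp(14*r/17) is entire.
So the germ continues analytically to 9/5.


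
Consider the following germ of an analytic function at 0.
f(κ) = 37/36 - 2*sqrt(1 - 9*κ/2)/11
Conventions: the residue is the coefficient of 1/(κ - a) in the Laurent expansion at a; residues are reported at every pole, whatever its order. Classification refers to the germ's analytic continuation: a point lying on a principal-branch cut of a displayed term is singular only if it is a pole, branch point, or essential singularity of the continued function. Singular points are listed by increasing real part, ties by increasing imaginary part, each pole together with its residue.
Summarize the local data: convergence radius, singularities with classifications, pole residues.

Branch term (-2/11)*sqrt(1 - κ/(2/9)): its argument vanishes at κ = 2/9, a square-root branch point, modulus 2/9.
The radius of convergence is the smallest modulus among the singular points: 2/9.

Radius of convergence at 0: 2/9.
At 2/9: an algebraic (square-root) branch point.


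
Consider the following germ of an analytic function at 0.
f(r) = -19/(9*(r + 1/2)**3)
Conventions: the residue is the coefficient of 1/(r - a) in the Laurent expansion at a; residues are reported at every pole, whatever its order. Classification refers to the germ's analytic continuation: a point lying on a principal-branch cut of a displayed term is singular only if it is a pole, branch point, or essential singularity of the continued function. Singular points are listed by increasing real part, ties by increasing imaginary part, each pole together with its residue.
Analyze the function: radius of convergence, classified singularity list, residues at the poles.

Radius of convergence at 0: 1/2.
At -1/2: a pole of order 3; residue 0.

Denominator factor (r + 1/2)^3: pole of order 3 at -1/2, modulus 1/2.
The radius of convergence is the smallest modulus among the singular points: 1/2.
At the order-3 pole -1/2 set g(r) = (r - (-1/2))^3*f(r) = -19/9.
Order-3 pole: residue = g''(a)/2; g''(-1/2) = 0, so the residue is 0.


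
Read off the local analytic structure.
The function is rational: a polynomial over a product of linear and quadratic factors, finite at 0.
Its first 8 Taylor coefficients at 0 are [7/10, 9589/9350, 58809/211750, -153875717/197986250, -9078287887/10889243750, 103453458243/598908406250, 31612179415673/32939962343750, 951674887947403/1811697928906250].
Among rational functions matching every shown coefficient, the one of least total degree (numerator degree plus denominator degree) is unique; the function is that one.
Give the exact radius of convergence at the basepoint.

No rational of total degree below 5 reproduces all 8 coefficients; solving the [2/3] Pade equations on them gives f(ε) = (-9*ε**2/14 - 32*ε/17 - 7/2)/((ε - 5)*(ε**2 - 8*ε/11 + 1)), whose expansion matches every shown term.
Denominator factor (ε**2 - 8*ε/11 + 1): discriminant -420/121, complex-conjugate roots (4/11) + ((1/11)*sqrt(105))*i and (4/11) - ((1/11)*sqrt(105))*i; poles of order 1, moduli 1 and 1.
Denominator factor (ε - 5): pole of order 1 at 5, modulus 5.
The radius of convergence is the smallest modulus among the singular points: 1.

The radius of convergence is 1.


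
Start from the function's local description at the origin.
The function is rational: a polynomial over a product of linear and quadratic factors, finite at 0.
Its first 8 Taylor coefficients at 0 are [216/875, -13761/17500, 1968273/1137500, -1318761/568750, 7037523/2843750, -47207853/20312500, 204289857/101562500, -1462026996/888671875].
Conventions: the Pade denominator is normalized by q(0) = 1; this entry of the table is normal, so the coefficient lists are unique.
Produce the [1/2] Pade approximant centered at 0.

Taylor coefficients needed (read off): a_0 = 216/875, a_1 = -13761/17500, a_2 = 1968273/1137500, a_3 = -1318761/568750.
Write the denominator as Q(ψ) = 1 + q1*ψ + q2*ψ^2. Requiring Q*f - P = O(ψ^4) with deg P <= 1 kills the coefficients of ψ^2..ψ^3 in Q*f:
  ψ^2: a_2 + q1*a_1 + q2*a_0 = 0, i.e. 1968273/1137500 + (-13761/17500)*q1 + (216/875)*q2 = 0.
  ψ^3: a_3 + q1*a_2 + q2*a_1 = 0, i.e. -1318761/568750 + (1968273/1137500)*q1 + (-13761/17500)*q2 = 0.
Solving this linear system: q1 = 193719873/46985105, q2 = 18702808479/3054031825.
The numerator is Q*f truncated at degree 1: P0 = a_0 = 216/875; P1 = a_1 + q1*a_0 = 38061564291/164447867500.

The Pade approximant has numerator coefficients [216/875, 38061564291/164447867500]; denominator coefficients [1, 193719873/46985105, 18702808479/3054031825].


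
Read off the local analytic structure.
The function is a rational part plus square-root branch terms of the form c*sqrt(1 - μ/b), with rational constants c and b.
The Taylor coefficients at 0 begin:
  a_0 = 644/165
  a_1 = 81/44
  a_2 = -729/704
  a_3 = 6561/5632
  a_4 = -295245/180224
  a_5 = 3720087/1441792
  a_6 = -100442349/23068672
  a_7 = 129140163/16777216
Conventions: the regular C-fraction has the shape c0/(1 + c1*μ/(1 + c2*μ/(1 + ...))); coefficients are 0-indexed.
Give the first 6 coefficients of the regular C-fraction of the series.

Taylor coefficients (read off): a_0 = 644/165, a_1 = 81/44, a_2 = -729/704, a_3 = 6561/5632, a_4 = -295245/180224, a_5 = 3720087/1441792.
c0 = a_0 = 644/165. Peel one level at a time: if S = 1 + c*μ/S' with S'(0) = 1, then c is the μ-coefficient of S and S' = c*μ/(S - 1).
S_1 = c0/f = 1 + (-1215/2576)*μ + (404595/829472)*μ^2 + ...; c1 = -1215/2576.
S_2 = c1*μ/(S_1 - 1) = 1 + (333/322)*μ + (-81/256)*μ^2 + ...; c2 = 333/322.
S_3 = c2*μ/(S_2 - 1) = 1 + (1449/4736)*μ + (-5620671/22429696)*μ^2 + ...; c3 = 1449/4736.
S_4 = c3*μ/(S_3 - 1) = 1 + (3879/4736)*μ + (-81/256)*μ^2 + ...; c4 = 3879/4736.
S_5 = c4*μ/(S_4 - 1) = 1 + (333/862)*μ + ...; c5 = 333/862.

The regular C-fraction coefficients are [644/165, -1215/2576, 333/322, 1449/4736, 3879/4736, 333/862].


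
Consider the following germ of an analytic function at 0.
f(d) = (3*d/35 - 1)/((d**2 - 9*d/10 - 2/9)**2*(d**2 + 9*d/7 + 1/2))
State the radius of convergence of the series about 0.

Denominator factor (d**2 - 9*d/10 - 2/9)^2: discriminant 1529/900, real irrational roots 9/20 + (1/60)*sqrt(1529) and 9/20 - (1/60)*sqrt(1529); poles of order 2, moduli 9/20 + (1/60)*sqrt(1529) and -9/20 + (1/60)*sqrt(1529).
Denominator factor (d**2 + 9*d/7 + 1/2): discriminant -17/49, complex-conjugate roots (-9/14) + ((1/14)*sqrt(17))*i and (-9/14) - ((1/14)*sqrt(17))*i; poles of order 1, moduli (1/2)*sqrt(2) and (1/2)*sqrt(2).
The radius of convergence is the smallest modulus among the singular points: -9/20 + (1/60)*sqrt(1529).

The radius of convergence is -9/20 + (1/60)*sqrt(1529).


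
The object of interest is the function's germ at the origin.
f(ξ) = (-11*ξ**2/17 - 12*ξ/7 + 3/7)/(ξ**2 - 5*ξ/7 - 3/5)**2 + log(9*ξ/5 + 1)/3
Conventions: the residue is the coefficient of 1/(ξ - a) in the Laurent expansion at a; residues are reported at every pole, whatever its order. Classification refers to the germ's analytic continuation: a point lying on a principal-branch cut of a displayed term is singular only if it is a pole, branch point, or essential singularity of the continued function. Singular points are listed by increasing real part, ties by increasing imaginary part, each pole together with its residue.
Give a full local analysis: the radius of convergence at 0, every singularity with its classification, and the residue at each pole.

Radius of convergence at 0: -5/14 + (1/70)*sqrt(3565).
At -5/9: a logarithmic branch point.
At 5/14 - (1/70)*sqrt(3565): a pole of order 2; residue (11928/8642273)*sqrt(3565).
At 5/14 + (1/70)*sqrt(3565): a pole of order 2; residue -(11928/8642273)*sqrt(3565).

Denominator factor (ξ**2 - 5*ξ/7 - 3/5)^2: discriminant 713/245, real irrational roots 5/14 + (1/70)*sqrt(3565) and 5/14 - (1/70)*sqrt(3565); poles of order 2, moduli 5/14 + (1/70)*sqrt(3565) and -5/14 + (1/70)*sqrt(3565).
Branch term (1/3)*log(1 - ξ/(-5/9)): its argument vanishes at ξ = -5/9, a logarithmic branch point, modulus 5/9.
The radius of convergence is the smallest modulus among the singular points: -5/14 + (1/70)*sqrt(3565).
The branch term is analytic at 5/14 - (1/70)*sqrt(3565) and contributes nothing to the residue; only the rational part matters.
The factor ξ**2 - 5*ξ/7 - 3/5 splits as (ξ - a)(ξ - a') with a = 5/14 - (1/70)*sqrt(3565), a' = 5/14 + (1/70)*sqrt(3565). At the order-2 pole a set g(ξ) = (ξ - a)^2*(rational part) = [-11*ξ**2/17 - 12*ξ/7 + 3/7] / (ξ - a')^2.
Order-2 pole: residue = g'(a); g'(5/14 - (1/70)*sqrt(3565)) = (11928/8642273)*sqrt(3565), so the residue is (11928/8642273)*sqrt(3565).
The branch term is analytic at 5/14 + (1/70)*sqrt(3565) and contributes nothing to the residue; only the rational part matters.
The factor ξ**2 - 5*ξ/7 - 3/5 splits as (ξ - a)(ξ - a') with a = 5/14 + (1/70)*sqrt(3565), a' = 5/14 - (1/70)*sqrt(3565). At the order-2 pole a set g(ξ) = (ξ - a)^2*(rational part) = [-11*ξ**2/17 - 12*ξ/7 + 3/7] / (ξ - a')^2.
Order-2 pole: residue = g'(a); g'(5/14 + (1/70)*sqrt(3565)) = -(11928/8642273)*sqrt(3565), so the residue is -(11928/8642273)*sqrt(3565).
List the singular points by increasing real part (a conjugate pair: the negative imaginary part first).


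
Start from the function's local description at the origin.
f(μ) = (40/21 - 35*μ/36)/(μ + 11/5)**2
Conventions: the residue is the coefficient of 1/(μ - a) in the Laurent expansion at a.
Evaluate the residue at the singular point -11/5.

The residue is -35/36.

At the order-2 pole -11/5 set g(μ) = (μ - (-11/5))^2*f(μ) = 40/21 - 35*μ/36.
Order-2 pole: residue = g'(a); g'(-11/5) = -35/36, so the residue is -35/36.


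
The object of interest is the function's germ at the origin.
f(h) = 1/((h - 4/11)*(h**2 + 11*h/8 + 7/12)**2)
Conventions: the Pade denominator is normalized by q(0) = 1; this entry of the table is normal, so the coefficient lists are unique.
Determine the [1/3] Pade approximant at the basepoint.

Taylor coefficients needed (expand at 0): a_0 = -396/49, a_1 = 5445/343, a_2 = -608355/9604, a_3 = 14314905/268912, a_4 = -1871625195/7529536.
Write the denominator as Q(h) = 1 + q1*h + q2*h^2 + q3*h^3. Requiring Q*f - P = O(h^5) with deg P <= 1 kills the coefficients of h^2..h^4 in Q*f:
  h^2: a_2 + q1*a_1 + q2*a_0 = 0, i.e. -608355/9604 + (5445/343)*q1 + (-396/49)*q2 = 0.
  h^3: a_3 + q1*a_2 + q2*a_1 + q3*a_0 = 0, i.e. 14314905/268912 + (-608355/9604)*q1 + (5445/343)*q2 + (-396/49)*q3 = 0.
  h^4: a_4 + q1*a_3 + q2*a_2 + q3*a_1 = 0, i.e. -1871625195/7529536 + (14314905/268912)*q1 + (-608355/9604)*q2 + (5445/343)*q3 = 0.
Solving this linear system: q1 = 19571/24332, q2 = -24225/3871, q3 = -8182455/681296.
The numerator is Q*f truncated at degree 1: P0 = a_0 = -396/49; P1 = a_1 + q1*a_0 = 5184/553.

The Pade approximant has numerator coefficients [-396/49, 5184/553]; denominator coefficients [1, 19571/24332, -24225/3871, -8182455/681296].


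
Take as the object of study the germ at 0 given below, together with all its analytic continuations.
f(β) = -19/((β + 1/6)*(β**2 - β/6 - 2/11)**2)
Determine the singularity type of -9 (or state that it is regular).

The point is a regular point.

Denominator factors: β + 1/6 = -53/6 at β = -9; β**2 - β/6 - 2/11 = 1811/22 at β = -9 — none vanishes.
So the germ continues analytically to -9.


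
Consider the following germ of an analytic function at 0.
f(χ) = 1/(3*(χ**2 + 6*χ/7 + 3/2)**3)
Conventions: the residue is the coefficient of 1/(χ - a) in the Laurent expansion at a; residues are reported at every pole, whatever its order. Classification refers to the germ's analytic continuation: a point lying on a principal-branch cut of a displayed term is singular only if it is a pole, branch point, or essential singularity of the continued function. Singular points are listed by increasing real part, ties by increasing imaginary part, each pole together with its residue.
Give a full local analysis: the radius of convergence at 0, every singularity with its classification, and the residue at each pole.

Denominator factor (χ**2 + 6*χ/7 + 3/2)^3: discriminant -258/49, complex-conjugate roots (-3/7) + ((1/14)*sqrt(258))*i and (-3/7) - ((1/14)*sqrt(258))*i; poles of order 3, moduli (1/2)*sqrt(6) and (1/2)*sqrt(6).
The radius of convergence is the smallest modulus among the singular points: (1/2)*sqrt(6).
The factor χ**2 + 6*χ/7 + 3/2 splits as (χ - a)(χ - a') with a = (-3/7) - ((1/14)*sqrt(258))*i, a' = (-3/7) + ((1/14)*sqrt(258))*i. At the order-3 pole a set g(χ) = (χ - a)^3*f(χ) = [1/3] / (χ - a')^3.
Order-3 pole: residue = g''(a)/2; g''((-3/7) - ((1/14)*sqrt(258))*i) = ((16807/4293378)*sqrt(258))*i, so the residue is ((16807/8586756)*sqrt(258))*i.
The factor χ**2 + 6*χ/7 + 3/2 splits as (χ - a)(χ - a') with a = (-3/7) + ((1/14)*sqrt(258))*i, a' = (-3/7) - ((1/14)*sqrt(258))*i. At the order-3 pole a set g(χ) = (χ - a)^3*f(χ) = [1/3] / (χ - a')^3.
Order-3 pole: residue = g''(a)/2; g''((-3/7) + ((1/14)*sqrt(258))*i) = -((16807/4293378)*sqrt(258))*i, so the residue is -((16807/8586756)*sqrt(258))*i.
List the singular points by increasing real part (a conjugate pair: the negative imaginary part first).

Radius of convergence at 0: (1/2)*sqrt(6).
At (-3/7) - ((1/14)*sqrt(258))*i: a pole of order 3; residue ((16807/8586756)*sqrt(258))*i.
At (-3/7) + ((1/14)*sqrt(258))*i: a pole of order 3; residue -((16807/8586756)*sqrt(258))*i.


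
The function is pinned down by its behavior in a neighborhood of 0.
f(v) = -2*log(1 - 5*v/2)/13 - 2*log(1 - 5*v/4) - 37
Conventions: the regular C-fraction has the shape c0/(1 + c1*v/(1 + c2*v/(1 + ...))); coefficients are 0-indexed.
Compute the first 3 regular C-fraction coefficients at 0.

The regular C-fraction coefficients are [-37, 75/962, -9077/11544].

Taylor coefficients (expand at 0): a_0 = -37, a_1 = 75/26, a_2 = 425/208.
c0 = a_0 = -37. Peel one level at a time: if S = 1 + c*v/S' with S'(0) = 1, then c is the v-coefficient of S and S' = c*v/(S - 1).
S_1 = c0/f = 1 + (75/962)*v + (226925/3701776)*v^2 + ...; c1 = 75/962.
S_2 = c1*v/(S_1 - 1) = 1 + (-9077/11544)*v + ...; c2 = -9077/11544.


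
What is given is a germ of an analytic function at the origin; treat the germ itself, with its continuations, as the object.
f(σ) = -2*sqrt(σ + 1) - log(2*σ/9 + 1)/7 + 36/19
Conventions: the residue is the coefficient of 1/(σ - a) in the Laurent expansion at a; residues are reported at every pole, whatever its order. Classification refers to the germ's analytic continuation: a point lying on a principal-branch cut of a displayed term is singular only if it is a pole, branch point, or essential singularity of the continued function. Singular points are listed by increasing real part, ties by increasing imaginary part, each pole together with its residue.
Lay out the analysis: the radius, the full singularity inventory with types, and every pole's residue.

Branch term (-1/7)*log(1 - σ/(-9/2)): its argument vanishes at σ = -9/2, a logarithmic branch point, modulus 9/2.
Branch term (-2)*sqrt(1 - σ/(-1)): its argument vanishes at σ = -1, a square-root branch point, modulus 1.
The radius of convergence is the smallest modulus among the singular points: 1.
List the singular points by increasing real part (a conjugate pair: the negative imaginary part first).

Radius of convergence at 0: 1.
At -9/2: a logarithmic branch point.
At -1: an algebraic (square-root) branch point.


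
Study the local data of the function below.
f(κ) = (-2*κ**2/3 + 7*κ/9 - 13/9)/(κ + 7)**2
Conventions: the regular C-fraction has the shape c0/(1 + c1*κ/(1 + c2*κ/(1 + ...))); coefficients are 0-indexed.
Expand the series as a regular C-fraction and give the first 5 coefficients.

Taylor coefficients (expand at 0): a_0 = -13/441, a_1 = 25/1029, a_2 = -431/21609, a_3 = 787/151263, a_4 = -127/117649.
c0 = a_0 = -13/441. Peel one level at a time: if S = 1 + c*κ/S' with S'(0) = 1, then c is the κ-coefficient of S and S' = c*κ/(S - 1).
S_1 = c0/f = 1 + (75/91)*κ + (22/8281)*κ^2 + ...; c1 = 75/91.
S_2 = c1*κ/(S_1 - 1) = 1 + (-22/6825)*κ + (126736/275625)*κ^2 + ...; c2 = -22/6825.
S_3 = c2*κ/(S_2 - 1) = 1 + (823784/5775)*κ + (2471352/121)*κ^2 + ...; c3 = 823784/5775.
S_4 = c3*κ/(S_3 - 1) = 1 + (-1575/11)*κ + ...; c4 = -1575/11.

The regular C-fraction coefficients are [-13/441, 75/91, -22/6825, 823784/5775, -1575/11].


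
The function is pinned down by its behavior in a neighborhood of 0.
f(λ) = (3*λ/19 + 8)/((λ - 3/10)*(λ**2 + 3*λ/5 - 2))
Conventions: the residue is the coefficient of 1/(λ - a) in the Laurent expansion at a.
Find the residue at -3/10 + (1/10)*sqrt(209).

The residue is 7645/3287 + (48465/686983)*sqrt(209).

The factor λ**2 + 3*λ/5 - 2 splits as (λ - a)(λ - a') with a = -3/10 + (1/10)*sqrt(209), a' = -3/10 - (1/10)*sqrt(209). At the order-1 pole a set g(λ) = (λ - a)*f(λ) = [(3*λ/19 + 8)/(λ - 3/10)] / (λ - a').
Simple pole: residue = g(a) at a = -3/10 + (1/10)*sqrt(209), which is 7645/3287 + (48465/686983)*sqrt(209).


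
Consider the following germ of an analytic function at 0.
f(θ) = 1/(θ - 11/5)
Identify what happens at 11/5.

The denominator factor θ - 11/5 vanishes at 11/5 and appears to the power 1; the numerator there equals 1, nonzero, and no other factor vanishes.
Hence a pole whose order is the multiplicity, 1.

The point is a pole of order 1.


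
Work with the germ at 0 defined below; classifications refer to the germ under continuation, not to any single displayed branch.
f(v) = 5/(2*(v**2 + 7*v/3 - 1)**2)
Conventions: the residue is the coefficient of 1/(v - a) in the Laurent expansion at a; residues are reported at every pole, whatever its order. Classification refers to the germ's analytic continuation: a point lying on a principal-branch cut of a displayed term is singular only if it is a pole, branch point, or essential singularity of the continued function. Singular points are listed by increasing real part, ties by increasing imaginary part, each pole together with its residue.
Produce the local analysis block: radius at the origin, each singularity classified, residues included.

Denominator factor (v**2 + 7*v/3 - 1)^2: discriminant 85/9, real irrational roots -7/6 + (1/6)*sqrt(85) and -7/6 - (1/6)*sqrt(85); poles of order 2, moduli -7/6 + (1/6)*sqrt(85) and 7/6 + (1/6)*sqrt(85).
The radius of convergence is the smallest modulus among the singular points: -7/6 + (1/6)*sqrt(85).
The factor v**2 + 7*v/3 - 1 splits as (v - a)(v - a') with a = -7/6 - (1/6)*sqrt(85), a' = -7/6 + (1/6)*sqrt(85). At the order-2 pole a set g(v) = (v - a)^2*f(v) = [5/2] / (v - a')^2.
Order-2 pole: residue = g'(a); g'(-7/6 - (1/6)*sqrt(85)) = (27/1445)*sqrt(85), so the residue is (27/1445)*sqrt(85).
The factor v**2 + 7*v/3 - 1 splits as (v - a)(v - a') with a = -7/6 + (1/6)*sqrt(85), a' = -7/6 - (1/6)*sqrt(85). At the order-2 pole a set g(v) = (v - a)^2*f(v) = [5/2] / (v - a')^2.
Order-2 pole: residue = g'(a); g'(-7/6 + (1/6)*sqrt(85)) = -(27/1445)*sqrt(85), so the residue is -(27/1445)*sqrt(85).
List the singular points by increasing real part (a conjugate pair: the negative imaginary part first).

Radius of convergence at 0: -7/6 + (1/6)*sqrt(85).
At -7/6 - (1/6)*sqrt(85): a pole of order 2; residue (27/1445)*sqrt(85).
At -7/6 + (1/6)*sqrt(85): a pole of order 2; residue -(27/1445)*sqrt(85).


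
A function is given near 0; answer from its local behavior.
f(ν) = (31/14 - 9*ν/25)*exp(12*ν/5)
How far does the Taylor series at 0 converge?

The factor exp(12*ν/5) is entire and contributes no finite singular point.
The polynomial part has no poles.
No finite singular points: the Taylor series at 0 converges everywhere.

The radius of convergence is infinite.


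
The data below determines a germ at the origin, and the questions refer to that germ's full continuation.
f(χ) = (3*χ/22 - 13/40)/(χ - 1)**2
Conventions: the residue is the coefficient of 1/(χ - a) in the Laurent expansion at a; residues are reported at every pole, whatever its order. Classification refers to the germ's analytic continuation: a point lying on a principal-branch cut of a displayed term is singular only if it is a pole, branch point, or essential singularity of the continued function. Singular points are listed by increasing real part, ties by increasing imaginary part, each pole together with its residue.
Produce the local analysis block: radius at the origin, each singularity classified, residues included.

Denominator factor (χ - 1)^2: pole of order 2 at 1, modulus 1.
The radius of convergence is the smallest modulus among the singular points: 1.
At the order-2 pole 1 set g(χ) = (χ - (1))^2*f(χ) = 3*χ/22 - 13/40.
Order-2 pole: residue = g'(a); g'(1) = 3/22, so the residue is 3/22.

Radius of convergence at 0: 1.
At 1: a pole of order 2; residue 3/22.
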